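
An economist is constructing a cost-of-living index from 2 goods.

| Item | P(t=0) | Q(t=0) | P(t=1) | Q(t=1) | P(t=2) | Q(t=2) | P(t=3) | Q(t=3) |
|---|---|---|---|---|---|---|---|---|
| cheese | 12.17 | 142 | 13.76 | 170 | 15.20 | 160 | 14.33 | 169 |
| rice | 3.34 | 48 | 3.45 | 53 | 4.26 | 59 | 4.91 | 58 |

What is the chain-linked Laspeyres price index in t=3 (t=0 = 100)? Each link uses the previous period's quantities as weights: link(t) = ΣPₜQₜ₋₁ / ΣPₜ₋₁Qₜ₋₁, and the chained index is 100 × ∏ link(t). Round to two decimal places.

Link t=0→t=1:
ΣP(t=1)Q(t=0) = 13.76×142 + 3.45×48 = 1953.92 + 165.6 = 2119.52
ΣP(t=0)Q(t=0) = 12.17×142 + 3.34×48 = 1728.14 + 160.32 = 1888.46
link = 2119.52/1888.46 = 1.122354
Link t=1→t=2:
ΣP(t=2)Q(t=1) = 15.20×170 + 4.26×53 = 2584 + 225.78 = 2809.78
ΣP(t=1)Q(t=1) = 13.76×170 + 3.45×53 = 2339.2 + 182.85 = 2522.05
link = 2809.78/2522.05 = 1.114086
Link t=2→t=3:
ΣP(t=3)Q(t=2) = 14.33×160 + 4.91×59 = 2292.8 + 289.69 = 2582.49
ΣP(t=2)Q(t=2) = 15.20×160 + 4.26×59 = 2432 + 251.34 = 2683.34
link = 2582.49/2683.34 = 0.962416
Chained index = 100 × 1.122354 × 1.114086 × 0.962416 = 120.3404

120.34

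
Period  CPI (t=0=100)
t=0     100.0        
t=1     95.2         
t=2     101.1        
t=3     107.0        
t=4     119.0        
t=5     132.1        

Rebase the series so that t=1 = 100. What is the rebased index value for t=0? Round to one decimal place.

Rebased(t=0) = 100.0 / 95.2 × 100 = 105.0420

105.0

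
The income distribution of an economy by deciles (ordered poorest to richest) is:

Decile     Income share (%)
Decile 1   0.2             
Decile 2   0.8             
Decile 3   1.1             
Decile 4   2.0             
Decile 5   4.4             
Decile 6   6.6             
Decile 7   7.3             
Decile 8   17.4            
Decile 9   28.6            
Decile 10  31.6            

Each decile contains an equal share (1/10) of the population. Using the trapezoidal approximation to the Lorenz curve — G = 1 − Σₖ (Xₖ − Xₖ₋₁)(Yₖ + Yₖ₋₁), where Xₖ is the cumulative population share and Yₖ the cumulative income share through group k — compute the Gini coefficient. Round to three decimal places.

Cumulative income shares Yₖ: 0.0020, 0.0100, 0.0210, 0.0410, 0.0850, 0.1510, 0.2240, 0.3980, 0.6840, 1.0000
Σ (Xₖ−Xₖ₋₁)(Yₖ+Yₖ₋₁) = (1/10)(0.0020+0.0000) + (1/10)(0.0100+0.0020) + (1/10)(0.0210+0.0100) + (1/10)(0.0410+0.0210) + (1/10)(0.0850+0.0410) + (1/10)(0.1510+0.0850) + (1/10)(0.2240+0.1510) + (1/10)(0.3980+0.2240) + (1/10)(0.6840+0.3980) + (1/10)(1.0000+0.6840)
  = 0.0002 + 0.0012 + 0.0031 + 0.0062 + 0.0126 + 0.0236 + 0.0375 + 0.0622 + 0.1082 + 0.1684 = 0.4232
G = 1 − 0.4232 = 0.5768

0.577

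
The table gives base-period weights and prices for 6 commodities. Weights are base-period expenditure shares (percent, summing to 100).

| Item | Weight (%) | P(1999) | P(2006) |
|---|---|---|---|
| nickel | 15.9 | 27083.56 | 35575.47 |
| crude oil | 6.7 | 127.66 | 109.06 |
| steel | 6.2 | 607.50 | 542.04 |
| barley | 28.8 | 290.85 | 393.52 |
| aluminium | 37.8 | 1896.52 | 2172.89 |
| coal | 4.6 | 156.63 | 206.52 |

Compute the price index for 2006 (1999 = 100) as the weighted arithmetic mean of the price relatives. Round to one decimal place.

nickel: 15.9 × (35575.47/27083.56) = 15.9 × 1.313545 = 20.8854
crude oil: 6.7 × (109.06/127.66) = 6.7 × 0.854300 = 5.7238
steel: 6.2 × (542.04/607.50) = 6.2 × 0.892247 = 5.5319
barley: 28.8 × (393.52/290.85) = 28.8 × 1.353000 = 38.9664
aluminium: 37.8 × (2172.89/1896.52) = 37.8 × 1.145725 = 43.3084
coal: 4.6 × (206.52/156.63) = 4.6 × 1.318521 = 6.0652
Index = Σ wᵢ·(p₁ᵢ/p₀ᵢ) = 20.8854 + 5.7238 + 5.5319 + 38.9664 + 43.3084 + 6.0652 = 120.4811

120.5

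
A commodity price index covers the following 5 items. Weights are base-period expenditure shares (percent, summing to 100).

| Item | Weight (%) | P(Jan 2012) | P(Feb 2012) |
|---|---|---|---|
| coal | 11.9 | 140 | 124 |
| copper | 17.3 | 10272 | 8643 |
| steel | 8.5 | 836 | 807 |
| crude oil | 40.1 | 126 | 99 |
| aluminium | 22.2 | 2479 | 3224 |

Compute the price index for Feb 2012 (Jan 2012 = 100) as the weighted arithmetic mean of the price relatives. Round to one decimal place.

coal: 11.9 × (124/140) = 11.9 × 0.885714 = 10.5400
copper: 17.3 × (8643/10272) = 17.3 × 0.841414 = 14.5565
steel: 8.5 × (807/836) = 8.5 × 0.965311 = 8.2051
crude oil: 40.1 × (99/126) = 40.1 × 0.785714 = 31.5071
aluminium: 22.2 × (3224/2479) = 22.2 × 1.300524 = 28.8716
Index = Σ wᵢ·(p₁ᵢ/p₀ᵢ) = 10.5400 + 14.5565 + 8.2051 + 31.5071 + 28.8716 = 93.6804

93.7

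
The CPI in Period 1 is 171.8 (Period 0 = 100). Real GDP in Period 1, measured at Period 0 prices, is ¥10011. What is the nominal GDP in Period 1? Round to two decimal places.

Nominal = Real × (Index/100) = 10011 × (171.8/100)
        = 10011 × 1.718 = 17198.8980

17198.90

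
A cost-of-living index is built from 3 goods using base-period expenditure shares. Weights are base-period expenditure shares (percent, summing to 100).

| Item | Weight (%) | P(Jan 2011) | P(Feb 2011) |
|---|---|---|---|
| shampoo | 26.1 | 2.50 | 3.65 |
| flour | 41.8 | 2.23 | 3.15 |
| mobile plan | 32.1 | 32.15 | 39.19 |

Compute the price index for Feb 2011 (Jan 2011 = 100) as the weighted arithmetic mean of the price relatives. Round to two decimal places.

136.28

shampoo: 26.1 × (3.65/2.50) = 26.1 × 1.460000 = 38.1060
flour: 41.8 × (3.15/2.23) = 41.8 × 1.412556 = 59.0448
mobile plan: 32.1 × (39.19/32.15) = 32.1 × 1.218974 = 39.1291
Index = Σ wᵢ·(p₁ᵢ/p₀ᵢ) = 38.1060 + 59.0448 + 39.1291 = 136.2799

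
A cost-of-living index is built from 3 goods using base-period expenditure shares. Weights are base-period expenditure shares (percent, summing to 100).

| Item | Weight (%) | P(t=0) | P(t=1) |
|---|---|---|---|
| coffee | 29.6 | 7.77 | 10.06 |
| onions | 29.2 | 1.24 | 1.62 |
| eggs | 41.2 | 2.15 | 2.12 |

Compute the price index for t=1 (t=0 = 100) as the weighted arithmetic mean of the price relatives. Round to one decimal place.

117.1

coffee: 29.6 × (10.06/7.77) = 29.6 × 1.294723 = 38.3238
onions: 29.2 × (1.62/1.24) = 29.2 × 1.306452 = 38.1484
eggs: 41.2 × (2.12/2.15) = 41.2 × 0.986047 = 40.6251
Index = Σ wᵢ·(p₁ᵢ/p₀ᵢ) = 38.3238 + 38.1484 + 40.6251 = 117.0973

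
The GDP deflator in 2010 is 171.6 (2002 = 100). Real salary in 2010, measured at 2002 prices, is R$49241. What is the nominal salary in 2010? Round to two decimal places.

Nominal = Real × (Index/100) = 49241 × (171.6/100)
        = 49241 × 1.716 = 84497.5560

84497.56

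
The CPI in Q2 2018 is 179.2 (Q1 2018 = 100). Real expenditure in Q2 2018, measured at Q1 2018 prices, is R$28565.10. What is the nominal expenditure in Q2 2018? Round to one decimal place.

51188.7

Nominal = Real × (Index/100) = 28565.10 × (179.2/100)
        = 28565.10 × 1.792 = 51188.6592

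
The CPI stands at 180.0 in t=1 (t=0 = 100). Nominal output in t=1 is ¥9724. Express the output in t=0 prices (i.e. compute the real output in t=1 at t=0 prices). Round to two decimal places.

5402.22

Real = Nominal ÷ (Index/100) = 9724 ÷ (180.0/100)
     = 9724 ÷ 1.800 = 5402.2222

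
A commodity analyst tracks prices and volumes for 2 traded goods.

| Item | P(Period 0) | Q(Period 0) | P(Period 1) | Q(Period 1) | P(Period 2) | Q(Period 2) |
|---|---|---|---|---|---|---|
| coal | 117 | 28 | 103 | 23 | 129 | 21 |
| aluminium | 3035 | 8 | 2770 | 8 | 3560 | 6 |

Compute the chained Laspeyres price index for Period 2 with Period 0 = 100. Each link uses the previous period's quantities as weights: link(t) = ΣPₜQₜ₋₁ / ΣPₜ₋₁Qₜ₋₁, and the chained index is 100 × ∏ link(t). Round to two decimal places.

116.52

Link Period 0→Period 1:
ΣP(Period 1)Q(Period 0) = 103×28 + 2770×8 = 2884 + 22160 = 25044
ΣP(Period 0)Q(Period 0) = 117×28 + 3035×8 = 3276 + 24280 = 27556
link = 25044/27556 = 0.908840
Link Period 1→Period 2:
ΣP(Period 2)Q(Period 1) = 129×23 + 3560×8 = 2967 + 28480 = 31447
ΣP(Period 1)Q(Period 1) = 103×23 + 2770×8 = 2369 + 22160 = 24529
link = 31447/24529 = 1.282034
Chained index = 100 × 0.908840 × 1.282034 = 116.5164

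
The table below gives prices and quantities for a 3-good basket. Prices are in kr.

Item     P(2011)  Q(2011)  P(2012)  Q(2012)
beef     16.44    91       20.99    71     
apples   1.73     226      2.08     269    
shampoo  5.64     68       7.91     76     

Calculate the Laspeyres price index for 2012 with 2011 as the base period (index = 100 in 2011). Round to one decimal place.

128.5

Laspeyres price index uses base-period quantities as weights.
ΣP(2012)·Q(2011) = 20.99×91 + 2.08×226 + 7.91×68 = 1910.09 + 470.08 + 537.88 = 2918.05
ΣP(2011)·Q(2011) = 16.44×91 + 1.73×226 + 5.64×68 = 1496.04 + 390.98 + 383.52 = 2270.54
Index = 2918.05 / 2270.54 × 100 = 128.5179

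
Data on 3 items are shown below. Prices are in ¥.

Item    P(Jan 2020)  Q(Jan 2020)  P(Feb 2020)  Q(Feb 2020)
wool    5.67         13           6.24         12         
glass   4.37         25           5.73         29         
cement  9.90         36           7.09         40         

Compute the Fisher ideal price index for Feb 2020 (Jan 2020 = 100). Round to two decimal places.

88.86

Laspeyres component (base-period weights):
ΣP(Feb 2020)Q(Jan 2020) = 6.24×13 + 5.73×25 + 7.09×36 = 81.12 + 143.25 + 255.24 = 479.61
ΣP(Jan 2020)Q(Jan 2020) = 5.67×13 + 4.37×25 + 9.90×36 = 73.71 + 109.25 + 356.4 = 539.36
L = 479.61 / 539.36 × 100 = 88.9221
Paasche component (current-period weights):
ΣP(Feb 2020)Q(Feb 2020) = 6.24×12 + 5.73×29 + 7.09×40 = 74.88 + 166.17 + 283.6 = 524.65
ΣP(Jan 2020)Q(Feb 2020) = 5.67×12 + 4.37×29 + 9.90×40 = 68.04 + 126.73 + 396 = 590.77
P = 524.65 / 590.77 × 100 = 88.8078
Fisher = √(L × P) = √(88.9221 × 88.8078) = 88.8649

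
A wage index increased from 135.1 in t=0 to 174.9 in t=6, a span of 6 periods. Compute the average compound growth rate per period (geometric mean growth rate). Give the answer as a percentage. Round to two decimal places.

Growth factor = (174.9/135.1)^(1/6) = (1.294597)^(1/6) = 1.043973
Growth rate = 1.043973 − 1 = 0.043973 = 4.3973%

4.40%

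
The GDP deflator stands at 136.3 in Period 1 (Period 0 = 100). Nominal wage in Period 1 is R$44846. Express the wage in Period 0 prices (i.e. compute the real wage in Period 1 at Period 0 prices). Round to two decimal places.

Real = Nominal ÷ (Index/100) = 44846 ÷ (136.3/100)
     = 44846 ÷ 1.363 = 32902.4211

32902.42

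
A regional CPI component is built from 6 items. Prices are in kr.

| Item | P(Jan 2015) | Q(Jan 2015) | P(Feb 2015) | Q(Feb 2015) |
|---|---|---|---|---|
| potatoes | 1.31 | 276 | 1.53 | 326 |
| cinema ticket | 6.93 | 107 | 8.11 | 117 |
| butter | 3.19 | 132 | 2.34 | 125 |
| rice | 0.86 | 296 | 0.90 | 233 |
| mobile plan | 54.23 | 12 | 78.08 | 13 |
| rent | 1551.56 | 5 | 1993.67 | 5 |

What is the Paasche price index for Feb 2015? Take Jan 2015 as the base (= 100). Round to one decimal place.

125.6

Paasche price index uses current-period quantities as weights.
ΣP(Feb 2015)·Q(Feb 2015) = 1.53×326 + 8.11×117 + 2.34×125 + 0.90×233 + 78.08×13 + 1993.67×5 = 498.78 + 948.87 + 292.5 + 209.7 + 1015.04 + 9968.35 = 12933.24
ΣP(Jan 2015)·Q(Feb 2015) = 1.31×326 + 6.93×117 + 3.19×125 + 0.86×233 + 54.23×13 + 1551.56×5 = 427.06 + 810.81 + 398.75 + 200.38 + 704.99 + 7757.8 = 10299.79
Index = 12933.24 / 10299.79 × 100 = 125.5680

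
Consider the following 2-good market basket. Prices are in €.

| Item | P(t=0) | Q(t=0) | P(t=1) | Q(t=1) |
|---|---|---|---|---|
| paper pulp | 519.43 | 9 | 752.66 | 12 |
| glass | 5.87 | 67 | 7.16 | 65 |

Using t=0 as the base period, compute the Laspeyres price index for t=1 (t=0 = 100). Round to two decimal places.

143.12

Laspeyres price index uses base-period quantities as weights.
ΣP(t=1)·Q(t=0) = 752.66×9 + 7.16×67 = 6773.94 + 479.72 = 7253.66
ΣP(t=0)·Q(t=0) = 519.43×9 + 5.87×67 = 4674.87 + 393.29 = 5068.16
Index = 7253.66 / 5068.16 × 100 = 143.1222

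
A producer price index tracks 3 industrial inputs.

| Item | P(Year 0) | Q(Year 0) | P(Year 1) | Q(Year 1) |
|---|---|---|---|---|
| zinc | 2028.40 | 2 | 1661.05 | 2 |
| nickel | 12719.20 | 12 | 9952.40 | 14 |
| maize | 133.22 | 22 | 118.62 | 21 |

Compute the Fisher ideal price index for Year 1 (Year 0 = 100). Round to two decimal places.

78.51

Laspeyres component (base-period weights):
ΣP(Year 1)Q(Year 0) = 1661.05×2 + 9952.40×12 + 118.62×22 = 3322.1 + 119428.8 + 2609.64 = 125360.54
ΣP(Year 0)Q(Year 0) = 2028.40×2 + 12719.20×12 + 133.22×22 = 4056.8 + 152630.4 + 2930.84 = 159618.04
L = 125360.54 / 159618.04 × 100 = 78.5378
Paasche component (current-period weights):
ΣP(Year 1)Q(Year 1) = 1661.05×2 + 9952.40×14 + 118.62×21 = 3322.1 + 139333.6 + 2491.02 = 145146.72
ΣP(Year 0)Q(Year 1) = 2028.40×2 + 12719.20×14 + 133.22×21 = 4056.8 + 178068.8 + 2797.62 = 184923.22
P = 145146.72 / 184923.22 × 100 = 78.4903
Fisher = √(L × P) = √(78.5378 × 78.4903) = 78.5140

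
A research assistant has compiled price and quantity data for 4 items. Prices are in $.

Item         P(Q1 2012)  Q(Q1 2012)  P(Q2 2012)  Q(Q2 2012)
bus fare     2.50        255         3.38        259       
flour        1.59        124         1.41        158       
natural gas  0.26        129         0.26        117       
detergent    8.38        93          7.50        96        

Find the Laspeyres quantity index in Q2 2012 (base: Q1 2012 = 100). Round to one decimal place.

105.2

Laspeyres quantity index uses base-period prices as weights.
ΣP(Q1 2012)·Q(Q2 2012) = 2.50×259 + 1.59×158 + 0.26×117 + 8.38×96 = 647.5 + 251.22 + 30.42 + 804.48 = 1733.62
ΣP(Q1 2012)·Q(Q1 2012) = 2.50×255 + 1.59×124 + 0.26×129 + 8.38×93 = 637.5 + 197.16 + 33.54 + 779.34 = 1647.54
Index = 1733.62 / 1647.54 × 100 = 105.2248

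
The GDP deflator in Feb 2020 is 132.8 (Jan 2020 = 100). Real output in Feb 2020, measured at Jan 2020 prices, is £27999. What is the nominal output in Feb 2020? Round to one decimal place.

37182.7

Nominal = Real × (Index/100) = 27999 × (132.8/100)
        = 27999 × 1.328 = 37182.6720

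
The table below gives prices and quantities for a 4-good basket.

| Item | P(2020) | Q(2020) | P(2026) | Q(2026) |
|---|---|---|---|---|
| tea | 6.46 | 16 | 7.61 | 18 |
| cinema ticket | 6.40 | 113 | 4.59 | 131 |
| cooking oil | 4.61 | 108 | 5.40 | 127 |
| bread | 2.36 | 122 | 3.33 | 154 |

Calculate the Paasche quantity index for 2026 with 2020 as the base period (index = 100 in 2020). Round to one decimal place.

Paasche quantity index uses current-period prices as weights.
ΣP(2026)·Q(2026) = 7.61×18 + 4.59×131 + 5.40×127 + 3.33×154 = 136.98 + 601.29 + 685.8 + 512.82 = 1936.89
ΣP(2026)·Q(2020) = 7.61×16 + 4.59×113 + 5.40×108 + 3.33×122 = 121.76 + 518.67 + 583.2 + 406.26 = 1629.89
Index = 1936.89 / 1629.89 × 100 = 118.8356

118.8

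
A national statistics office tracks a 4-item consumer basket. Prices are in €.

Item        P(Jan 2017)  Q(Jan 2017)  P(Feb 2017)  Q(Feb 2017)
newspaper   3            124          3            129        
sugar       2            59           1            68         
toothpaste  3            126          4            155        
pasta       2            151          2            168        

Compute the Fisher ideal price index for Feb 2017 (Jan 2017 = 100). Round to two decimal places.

106.15

Laspeyres component (base-period weights):
ΣP(Feb 2017)Q(Jan 2017) = 3×124 + 1×59 + 4×126 + 2×151 = 372 + 59 + 504 + 302 = 1237
ΣP(Jan 2017)Q(Jan 2017) = 3×124 + 2×59 + 3×126 + 2×151 = 372 + 118 + 378 + 302 = 1170
L = 1237 / 1170 × 100 = 105.7265
Paasche component (current-period weights):
ΣP(Feb 2017)Q(Feb 2017) = 3×129 + 1×68 + 4×155 + 2×168 = 387 + 68 + 620 + 336 = 1411
ΣP(Jan 2017)Q(Feb 2017) = 3×129 + 2×68 + 3×155 + 2×168 = 387 + 136 + 465 + 336 = 1324
P = 1411 / 1324 × 100 = 106.5710
Fisher = √(L × P) = √(105.7265 × 106.5710) = 106.1479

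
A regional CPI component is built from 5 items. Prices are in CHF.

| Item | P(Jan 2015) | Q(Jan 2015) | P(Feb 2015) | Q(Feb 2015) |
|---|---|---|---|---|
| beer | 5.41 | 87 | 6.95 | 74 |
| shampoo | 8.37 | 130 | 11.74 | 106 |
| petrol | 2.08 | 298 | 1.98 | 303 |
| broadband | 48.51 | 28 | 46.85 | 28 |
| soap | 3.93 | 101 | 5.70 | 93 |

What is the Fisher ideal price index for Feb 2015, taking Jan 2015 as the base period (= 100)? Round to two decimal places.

116.25

Laspeyres component (base-period weights):
ΣP(Feb 2015)Q(Jan 2015) = 6.95×87 + 11.74×130 + 1.98×298 + 46.85×28 + 5.70×101 = 604.65 + 1526.2 + 590.04 + 1311.8 + 575.7 = 4608.39
ΣP(Jan 2015)Q(Jan 2015) = 5.41×87 + 8.37×130 + 2.08×298 + 48.51×28 + 3.93×101 = 470.67 + 1088.1 + 619.84 + 1358.28 + 396.93 = 3933.82
L = 4608.39 / 3933.82 × 100 = 117.1480
Paasche component (current-period weights):
ΣP(Feb 2015)Q(Feb 2015) = 6.95×74 + 11.74×106 + 1.98×303 + 46.85×28 + 5.70×93 = 514.3 + 1244.44 + 599.94 + 1311.8 + 530.1 = 4200.58
ΣP(Jan 2015)Q(Feb 2015) = 5.41×74 + 8.37×106 + 2.08×303 + 48.51×28 + 3.93×93 = 400.34 + 887.22 + 630.24 + 1358.28 + 365.49 = 3641.57
P = 4200.58 / 3641.57 × 100 = 115.3508
Fisher = √(L × P) = √(117.1480 × 115.3508) = 116.2459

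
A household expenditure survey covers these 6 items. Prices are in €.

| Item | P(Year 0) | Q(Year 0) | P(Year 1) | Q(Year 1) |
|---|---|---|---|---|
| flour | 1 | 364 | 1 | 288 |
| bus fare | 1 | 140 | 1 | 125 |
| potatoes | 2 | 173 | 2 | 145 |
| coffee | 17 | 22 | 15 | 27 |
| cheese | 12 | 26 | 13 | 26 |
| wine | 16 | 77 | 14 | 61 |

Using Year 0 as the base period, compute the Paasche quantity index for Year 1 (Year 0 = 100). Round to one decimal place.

88.6

Paasche quantity index uses current-period prices as weights.
ΣP(Year 1)·Q(Year 1) = 1×288 + 1×125 + 2×145 + 15×27 + 13×26 + 14×61 = 288 + 125 + 290 + 405 + 338 + 854 = 2300
ΣP(Year 1)·Q(Year 0) = 1×364 + 1×140 + 2×173 + 15×22 + 13×26 + 14×77 = 364 + 140 + 346 + 330 + 338 + 1078 = 2596
Index = 2300 / 2596 × 100 = 88.5978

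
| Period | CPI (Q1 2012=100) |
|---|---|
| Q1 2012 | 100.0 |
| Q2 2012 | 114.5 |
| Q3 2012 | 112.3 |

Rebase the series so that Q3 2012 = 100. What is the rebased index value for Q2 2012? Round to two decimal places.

Rebased(Q2 2012) = 114.5 / 112.3 × 100 = 101.9590

101.96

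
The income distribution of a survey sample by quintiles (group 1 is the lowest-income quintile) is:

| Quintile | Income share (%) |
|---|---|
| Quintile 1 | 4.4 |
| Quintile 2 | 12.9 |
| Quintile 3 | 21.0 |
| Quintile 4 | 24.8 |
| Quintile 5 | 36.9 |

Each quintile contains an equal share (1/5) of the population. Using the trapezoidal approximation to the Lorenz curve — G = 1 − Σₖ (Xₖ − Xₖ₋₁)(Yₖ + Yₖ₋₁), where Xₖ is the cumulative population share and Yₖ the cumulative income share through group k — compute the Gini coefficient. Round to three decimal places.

Cumulative income shares Yₖ: 0.0440, 0.1730, 0.3830, 0.6310, 1.0000
Σ (Xₖ−Xₖ₋₁)(Yₖ+Yₖ₋₁) = (1/5)(0.0440+0.0000) + (1/5)(0.1730+0.0440) + (1/5)(0.3830+0.1730) + (1/5)(0.6310+0.3830) + (1/5)(1.0000+0.6310)
  = 0.0088 + 0.0434 + 0.1112 + 0.2028 + 0.3262 = 0.6924
G = 1 − 0.6924 = 0.3076

0.308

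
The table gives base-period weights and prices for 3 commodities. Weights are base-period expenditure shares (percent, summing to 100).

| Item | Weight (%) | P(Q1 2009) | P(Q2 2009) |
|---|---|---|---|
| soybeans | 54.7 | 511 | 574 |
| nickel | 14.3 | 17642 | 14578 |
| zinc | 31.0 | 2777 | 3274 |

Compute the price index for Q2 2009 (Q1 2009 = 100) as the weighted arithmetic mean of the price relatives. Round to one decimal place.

109.8

soybeans: 54.7 × (574/511) = 54.7 × 1.123288 = 61.4438
nickel: 14.3 × (14578/17642) = 14.3 × 0.826324 = 11.8164
zinc: 31.0 × (3274/2777) = 31.0 × 1.178970 = 36.5481
Index = Σ wᵢ·(p₁ᵢ/p₀ᵢ) = 61.4438 + 11.8164 + 36.5481 = 109.8083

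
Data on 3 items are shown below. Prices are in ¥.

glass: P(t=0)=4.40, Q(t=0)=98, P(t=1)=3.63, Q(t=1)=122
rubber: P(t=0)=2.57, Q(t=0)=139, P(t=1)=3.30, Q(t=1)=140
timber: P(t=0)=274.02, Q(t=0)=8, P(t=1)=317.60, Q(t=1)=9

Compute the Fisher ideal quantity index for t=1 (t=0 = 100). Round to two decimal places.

112.49

Laspeyres component (base-period weights):
ΣP(t=0)Q(t=1) = 4.40×122 + 2.57×140 + 274.02×9 = 536.8 + 359.8 + 2466.18 = 3362.78
ΣP(t=0)Q(t=0) = 4.40×98 + 2.57×139 + 274.02×8 = 431.2 + 357.23 + 2192.16 = 2980.59
L = 3362.78 / 2980.59 × 100 = 112.8226
Paasche component (current-period weights):
ΣP(t=1)Q(t=1) = 3.63×122 + 3.30×140 + 317.60×9 = 442.86 + 462 + 2858.4 = 3763.26
ΣP(t=1)Q(t=0) = 3.63×98 + 3.30×139 + 317.60×8 = 355.74 + 458.7 + 2540.8 = 3355.24
P = 3763.26 / 3355.24 × 100 = 112.1607
Fisher = √(L × P) = √(112.8226 × 112.1607) = 112.4912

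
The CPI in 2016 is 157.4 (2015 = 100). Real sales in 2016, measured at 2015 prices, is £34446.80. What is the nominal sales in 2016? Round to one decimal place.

54219.3

Nominal = Real × (Index/100) = 34446.80 × (157.4/100)
        = 34446.80 × 1.574 = 54219.2632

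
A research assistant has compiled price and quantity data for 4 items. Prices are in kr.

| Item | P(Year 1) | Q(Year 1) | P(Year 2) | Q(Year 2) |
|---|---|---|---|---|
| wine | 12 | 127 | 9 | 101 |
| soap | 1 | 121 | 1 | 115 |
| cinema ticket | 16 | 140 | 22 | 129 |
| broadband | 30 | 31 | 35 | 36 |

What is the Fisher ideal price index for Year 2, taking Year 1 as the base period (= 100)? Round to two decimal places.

113.65

Laspeyres component (base-period weights):
ΣP(Year 2)Q(Year 1) = 9×127 + 1×121 + 22×140 + 35×31 = 1143 + 121 + 3080 + 1085 = 5429
ΣP(Year 1)Q(Year 1) = 12×127 + 1×121 + 16×140 + 30×31 = 1524 + 121 + 2240 + 930 = 4815
L = 5429 / 4815 × 100 = 112.7518
Paasche component (current-period weights):
ΣP(Year 2)Q(Year 2) = 9×101 + 1×115 + 22×129 + 35×36 = 909 + 115 + 2838 + 1260 = 5122
ΣP(Year 1)Q(Year 2) = 12×101 + 1×115 + 16×129 + 30×36 = 1212 + 115 + 2064 + 1080 = 4471
P = 5122 / 4471 × 100 = 114.5605
Fisher = √(L × P) = √(112.7518 × 114.5605) = 113.6526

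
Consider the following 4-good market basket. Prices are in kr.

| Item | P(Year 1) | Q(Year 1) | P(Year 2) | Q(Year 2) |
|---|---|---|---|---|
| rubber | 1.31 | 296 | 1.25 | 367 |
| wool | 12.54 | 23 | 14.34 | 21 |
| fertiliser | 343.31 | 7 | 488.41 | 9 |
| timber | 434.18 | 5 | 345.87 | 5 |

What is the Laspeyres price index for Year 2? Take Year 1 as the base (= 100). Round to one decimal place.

111.4

Laspeyres price index uses base-period quantities as weights.
ΣP(Year 2)·Q(Year 1) = 1.25×296 + 14.34×23 + 488.41×7 + 345.87×5 = 370 + 329.82 + 3418.87 + 1729.35 = 5848.04
ΣP(Year 1)·Q(Year 1) = 1.31×296 + 12.54×23 + 343.31×7 + 434.18×5 = 387.76 + 288.42 + 2403.17 + 2170.9 = 5250.25
Index = 5848.04 / 5250.25 × 100 = 111.3859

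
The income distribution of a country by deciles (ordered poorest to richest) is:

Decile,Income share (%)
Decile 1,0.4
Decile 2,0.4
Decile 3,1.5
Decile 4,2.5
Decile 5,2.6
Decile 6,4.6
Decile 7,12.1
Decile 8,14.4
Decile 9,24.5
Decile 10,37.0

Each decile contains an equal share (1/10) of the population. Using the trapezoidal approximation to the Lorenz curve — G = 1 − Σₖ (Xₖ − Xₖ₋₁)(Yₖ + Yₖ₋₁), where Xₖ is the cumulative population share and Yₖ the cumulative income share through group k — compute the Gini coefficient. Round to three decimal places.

Cumulative income shares Yₖ: 0.0040, 0.0080, 0.0230, 0.0480, 0.0740, 0.1200, 0.2410, 0.3850, 0.6300, 1.0000
Σ (Xₖ−Xₖ₋₁)(Yₖ+Yₖ₋₁) = (1/10)(0.0040+0.0000) + (1/10)(0.0080+0.0040) + (1/10)(0.0230+0.0080) + (1/10)(0.0480+0.0230) + (1/10)(0.0740+0.0480) + (1/10)(0.1200+0.0740) + (1/10)(0.2410+0.1200) + (1/10)(0.3850+0.2410) + (1/10)(0.6300+0.3850) + (1/10)(1.0000+0.6300)
  = 0.0004 + 0.0012 + 0.0031 + 0.0071 + 0.0122 + 0.0194 + 0.0361 + 0.0626 + 0.1015 + 0.1630 = 0.4066
G = 1 − 0.4066 = 0.5934

0.593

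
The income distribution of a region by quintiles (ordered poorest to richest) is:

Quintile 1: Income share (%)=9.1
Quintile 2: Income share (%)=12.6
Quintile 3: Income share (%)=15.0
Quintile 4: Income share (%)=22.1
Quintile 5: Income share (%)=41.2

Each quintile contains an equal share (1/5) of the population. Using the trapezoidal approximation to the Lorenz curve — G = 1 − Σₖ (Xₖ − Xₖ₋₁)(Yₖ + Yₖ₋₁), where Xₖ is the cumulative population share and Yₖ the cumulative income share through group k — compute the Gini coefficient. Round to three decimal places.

Cumulative income shares Yₖ: 0.0910, 0.2170, 0.3670, 0.5880, 1.0000
Σ (Xₖ−Xₖ₋₁)(Yₖ+Yₖ₋₁) = (1/5)(0.0910+0.0000) + (1/5)(0.2170+0.0910) + (1/5)(0.3670+0.2170) + (1/5)(0.5880+0.3670) + (1/5)(1.0000+0.5880)
  = 0.0182 + 0.0616 + 0.1168 + 0.1910 + 0.3176 = 0.7052
G = 1 − 0.7052 = 0.2948

0.295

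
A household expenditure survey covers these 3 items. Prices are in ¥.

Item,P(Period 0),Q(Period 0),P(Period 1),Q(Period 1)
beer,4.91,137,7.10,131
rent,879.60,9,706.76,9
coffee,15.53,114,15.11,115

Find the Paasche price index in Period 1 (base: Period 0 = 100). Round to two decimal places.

Paasche price index uses current-period quantities as weights.
ΣP(Period 1)·Q(Period 1) = 7.10×131 + 706.76×9 + 15.11×115 = 930.1 + 6360.84 + 1737.65 = 9028.59
ΣP(Period 0)·Q(Period 1) = 4.91×131 + 879.60×9 + 15.53×115 = 643.21 + 7916.4 + 1785.95 = 10345.56
Index = 9028.59 / 10345.56 × 100 = 87.2702

87.27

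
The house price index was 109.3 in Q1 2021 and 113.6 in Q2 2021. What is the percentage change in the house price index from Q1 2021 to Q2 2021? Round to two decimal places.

3.93%

Change = (113.6 − 109.3) / 109.3 × 100
       = 4.3 / 109.3 × 100 = 3.9341%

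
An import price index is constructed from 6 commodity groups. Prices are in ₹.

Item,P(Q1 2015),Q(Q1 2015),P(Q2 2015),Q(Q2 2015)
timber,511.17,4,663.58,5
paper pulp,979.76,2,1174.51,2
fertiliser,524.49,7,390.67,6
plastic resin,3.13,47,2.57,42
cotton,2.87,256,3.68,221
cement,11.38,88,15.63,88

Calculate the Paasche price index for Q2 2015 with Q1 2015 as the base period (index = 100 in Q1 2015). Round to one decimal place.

109.3

Paasche price index uses current-period quantities as weights.
ΣP(Q2 2015)·Q(Q2 2015) = 663.58×5 + 1174.51×2 + 390.67×6 + 2.57×42 + 3.68×221 + 15.63×88 = 3317.9 + 2349.02 + 2344.02 + 107.94 + 813.28 + 1375.44 = 10307.6
ΣP(Q1 2015)·Q(Q2 2015) = 511.17×5 + 979.76×2 + 524.49×6 + 3.13×42 + 2.87×221 + 11.38×88 = 2555.85 + 1959.52 + 3146.94 + 131.46 + 634.27 + 1001.44 = 9429.48
Index = 10307.6 / 9429.48 × 100 = 109.3125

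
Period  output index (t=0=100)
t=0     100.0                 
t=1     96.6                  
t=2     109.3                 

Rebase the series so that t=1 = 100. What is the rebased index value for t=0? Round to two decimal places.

103.52

Rebased(t=0) = 100.0 / 96.6 × 100 = 103.5197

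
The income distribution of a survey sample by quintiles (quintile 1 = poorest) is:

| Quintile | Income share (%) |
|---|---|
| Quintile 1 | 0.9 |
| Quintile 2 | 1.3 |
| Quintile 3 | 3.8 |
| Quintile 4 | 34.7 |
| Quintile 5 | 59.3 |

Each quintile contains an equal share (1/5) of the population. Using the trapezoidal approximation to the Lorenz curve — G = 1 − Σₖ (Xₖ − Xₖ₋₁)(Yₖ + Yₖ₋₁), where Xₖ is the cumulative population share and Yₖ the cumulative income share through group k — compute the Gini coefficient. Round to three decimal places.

0.601

Cumulative income shares Yₖ: 0.0090, 0.0220, 0.0600, 0.4070, 1.0000
Σ (Xₖ−Xₖ₋₁)(Yₖ+Yₖ₋₁) = (1/5)(0.0090+0.0000) + (1/5)(0.0220+0.0090) + (1/5)(0.0600+0.0220) + (1/5)(0.4070+0.0600) + (1/5)(1.0000+0.4070)
  = 0.0018 + 0.0062 + 0.0164 + 0.0934 + 0.2814 = 0.3992
G = 1 − 0.3992 = 0.6008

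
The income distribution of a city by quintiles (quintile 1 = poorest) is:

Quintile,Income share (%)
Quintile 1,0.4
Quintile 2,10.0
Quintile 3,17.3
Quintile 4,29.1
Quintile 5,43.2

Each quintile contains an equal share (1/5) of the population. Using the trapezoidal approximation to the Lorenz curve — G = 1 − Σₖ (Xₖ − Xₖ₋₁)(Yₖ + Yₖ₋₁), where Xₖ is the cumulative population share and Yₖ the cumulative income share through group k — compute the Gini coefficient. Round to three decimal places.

Cumulative income shares Yₖ: 0.0040, 0.1040, 0.2770, 0.5680, 1.0000
Σ (Xₖ−Xₖ₋₁)(Yₖ+Yₖ₋₁) = (1/5)(0.0040+0.0000) + (1/5)(0.1040+0.0040) + (1/5)(0.2770+0.1040) + (1/5)(0.5680+0.2770) + (1/5)(1.0000+0.5680)
  = 0.0008 + 0.0216 + 0.0762 + 0.1690 + 0.3136 = 0.5812
G = 1 − 0.5812 = 0.4188

0.419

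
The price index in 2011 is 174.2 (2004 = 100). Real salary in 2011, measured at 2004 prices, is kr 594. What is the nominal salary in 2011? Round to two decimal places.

1034.75

Nominal = Real × (Index/100) = 594 × (174.2/100)
        = 594 × 1.742 = 1034.7480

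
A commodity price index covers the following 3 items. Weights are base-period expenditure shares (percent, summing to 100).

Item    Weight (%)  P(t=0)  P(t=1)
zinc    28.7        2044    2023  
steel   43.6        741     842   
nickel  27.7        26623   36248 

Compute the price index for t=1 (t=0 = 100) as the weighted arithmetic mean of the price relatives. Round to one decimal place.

115.7

zinc: 28.7 × (2023/2044) = 28.7 × 0.989726 = 28.4051
steel: 43.6 × (842/741) = 43.6 × 1.136302 = 49.5428
nickel: 27.7 × (36248/26623) = 27.7 × 1.361530 = 37.7144
Index = Σ wᵢ·(p₁ᵢ/p₀ᵢ) = 28.4051 + 49.5428 + 37.7144 = 115.6623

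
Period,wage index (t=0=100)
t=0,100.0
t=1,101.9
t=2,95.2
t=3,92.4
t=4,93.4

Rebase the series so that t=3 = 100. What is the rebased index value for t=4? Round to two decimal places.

Rebased(t=4) = 93.4 / 92.4 × 100 = 101.0823

101.08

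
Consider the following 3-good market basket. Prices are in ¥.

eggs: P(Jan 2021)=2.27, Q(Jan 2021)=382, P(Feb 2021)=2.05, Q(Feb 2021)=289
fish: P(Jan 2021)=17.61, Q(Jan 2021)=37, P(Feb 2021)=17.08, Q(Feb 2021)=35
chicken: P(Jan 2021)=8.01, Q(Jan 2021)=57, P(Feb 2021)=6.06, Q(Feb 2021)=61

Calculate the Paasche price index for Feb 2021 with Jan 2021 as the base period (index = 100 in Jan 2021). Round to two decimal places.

88.58

Paasche price index uses current-period quantities as weights.
ΣP(Feb 2021)·Q(Feb 2021) = 2.05×289 + 17.08×35 + 6.06×61 = 592.45 + 597.8 + 369.66 = 1559.91
ΣP(Jan 2021)·Q(Feb 2021) = 2.27×289 + 17.61×35 + 8.01×61 = 656.03 + 616.35 + 488.61 = 1760.99
Index = 1559.91 / 1760.99 × 100 = 88.5814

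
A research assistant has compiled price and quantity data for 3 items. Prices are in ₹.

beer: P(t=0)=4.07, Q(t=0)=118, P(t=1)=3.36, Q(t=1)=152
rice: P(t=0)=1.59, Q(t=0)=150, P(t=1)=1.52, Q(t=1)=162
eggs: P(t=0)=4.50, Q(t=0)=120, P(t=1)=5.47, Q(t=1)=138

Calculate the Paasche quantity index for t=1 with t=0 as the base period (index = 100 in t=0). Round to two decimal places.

118.03

Paasche quantity index uses current-period prices as weights.
ΣP(t=1)·Q(t=1) = 3.36×152 + 1.52×162 + 5.47×138 = 510.72 + 246.24 + 754.86 = 1511.82
ΣP(t=1)·Q(t=0) = 3.36×118 + 1.52×150 + 5.47×120 = 396.48 + 228 + 656.4 = 1280.88
Index = 1511.82 / 1280.88 × 100 = 118.0298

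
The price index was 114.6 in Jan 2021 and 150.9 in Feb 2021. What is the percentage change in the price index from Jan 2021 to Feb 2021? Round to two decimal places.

31.68%

Change = (150.9 − 114.6) / 114.6 × 100
       = 36.3 / 114.6 × 100 = 31.6754%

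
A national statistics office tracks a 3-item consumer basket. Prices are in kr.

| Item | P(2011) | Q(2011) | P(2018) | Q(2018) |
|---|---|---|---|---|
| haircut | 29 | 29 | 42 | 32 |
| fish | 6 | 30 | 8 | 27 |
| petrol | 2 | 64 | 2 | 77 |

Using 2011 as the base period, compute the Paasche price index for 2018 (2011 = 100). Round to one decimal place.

137.8

Paasche price index uses current-period quantities as weights.
ΣP(2018)·Q(2018) = 42×32 + 8×27 + 2×77 = 1344 + 216 + 154 = 1714
ΣP(2011)·Q(2018) = 29×32 + 6×27 + 2×77 = 928 + 162 + 154 = 1244
Index = 1714 / 1244 × 100 = 137.7814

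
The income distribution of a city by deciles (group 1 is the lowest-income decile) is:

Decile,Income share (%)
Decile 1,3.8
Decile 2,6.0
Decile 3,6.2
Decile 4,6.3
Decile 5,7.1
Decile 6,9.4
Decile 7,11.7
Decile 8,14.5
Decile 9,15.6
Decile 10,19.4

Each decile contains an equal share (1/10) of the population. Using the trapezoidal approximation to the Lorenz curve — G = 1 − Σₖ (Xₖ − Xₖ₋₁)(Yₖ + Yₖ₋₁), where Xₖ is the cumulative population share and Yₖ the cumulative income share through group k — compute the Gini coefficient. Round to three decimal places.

Cumulative income shares Yₖ: 0.0380, 0.0980, 0.1600, 0.2230, 0.2940, 0.3880, 0.5050, 0.6500, 0.8060, 1.0000
Σ (Xₖ−Xₖ₋₁)(Yₖ+Yₖ₋₁) = (1/10)(0.0380+0.0000) + (1/10)(0.0980+0.0380) + (1/10)(0.1600+0.0980) + (1/10)(0.2230+0.1600) + (1/10)(0.2940+0.2230) + (1/10)(0.3880+0.2940) + (1/10)(0.5050+0.3880) + (1/10)(0.6500+0.5050) + (1/10)(0.8060+0.6500) + (1/10)(1.0000+0.8060)
  = 0.0038 + 0.0136 + 0.0258 + 0.0383 + 0.0517 + 0.0682 + 0.0893 + 0.1155 + 0.1456 + 0.1806 = 0.7324
G = 1 − 0.7324 = 0.2676

0.268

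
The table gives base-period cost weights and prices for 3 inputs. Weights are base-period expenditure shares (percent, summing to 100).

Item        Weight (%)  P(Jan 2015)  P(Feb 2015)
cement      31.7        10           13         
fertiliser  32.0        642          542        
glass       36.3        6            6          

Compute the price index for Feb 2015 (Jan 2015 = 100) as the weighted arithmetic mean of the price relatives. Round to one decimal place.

cement: 31.7 × (13/10) = 31.7 × 1.300000 = 41.2100
fertiliser: 32.0 × (542/642) = 32.0 × 0.844237 = 27.0156
glass: 36.3 × (6/6) = 36.3 × 1.000000 = 36.3000
Index = Σ wᵢ·(p₁ᵢ/p₀ᵢ) = 41.2100 + 27.0156 + 36.3000 = 104.5256

104.5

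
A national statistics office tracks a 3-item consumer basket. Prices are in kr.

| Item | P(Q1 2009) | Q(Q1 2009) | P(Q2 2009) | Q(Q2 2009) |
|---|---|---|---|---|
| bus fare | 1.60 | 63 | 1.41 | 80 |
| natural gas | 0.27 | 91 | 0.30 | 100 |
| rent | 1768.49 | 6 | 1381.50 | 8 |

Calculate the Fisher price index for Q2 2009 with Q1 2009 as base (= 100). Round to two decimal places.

Laspeyres component (base-period weights):
ΣP(Q2 2009)Q(Q1 2009) = 1.41×63 + 0.30×91 + 1381.50×6 = 88.83 + 27.3 + 8289 = 8405.13
ΣP(Q1 2009)Q(Q1 2009) = 1.60×63 + 0.27×91 + 1768.49×6 = 100.8 + 24.57 + 10610.94 = 10736.31
L = 8405.13 / 10736.31 × 100 = 78.2870
Paasche component (current-period weights):
ΣP(Q2 2009)Q(Q2 2009) = 1.41×80 + 0.30×100 + 1381.50×8 = 112.8 + 30 + 11052 = 11194.8
ΣP(Q1 2009)Q(Q2 2009) = 1.60×80 + 0.27×100 + 1768.49×8 = 128 + 27 + 14147.92 = 14302.92
P = 11194.8 / 14302.92 × 100 = 78.2693
Fisher = √(L × P) = √(78.2870 × 78.2693) = 78.2781

78.28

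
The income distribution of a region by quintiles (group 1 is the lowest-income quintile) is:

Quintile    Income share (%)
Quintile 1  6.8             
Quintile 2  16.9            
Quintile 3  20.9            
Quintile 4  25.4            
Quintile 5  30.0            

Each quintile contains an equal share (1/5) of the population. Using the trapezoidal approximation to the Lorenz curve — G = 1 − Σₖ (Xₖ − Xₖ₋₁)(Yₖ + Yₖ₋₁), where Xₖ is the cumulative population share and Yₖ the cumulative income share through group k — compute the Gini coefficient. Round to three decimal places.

Cumulative income shares Yₖ: 0.0680, 0.2370, 0.4460, 0.7000, 1.0000
Σ (Xₖ−Xₖ₋₁)(Yₖ+Yₖ₋₁) = (1/5)(0.0680+0.0000) + (1/5)(0.2370+0.0680) + (1/5)(0.4460+0.2370) + (1/5)(0.7000+0.4460) + (1/5)(1.0000+0.7000)
  = 0.0136 + 0.0610 + 0.1366 + 0.2292 + 0.3400 = 0.7804
G = 1 − 0.7804 = 0.2196

0.220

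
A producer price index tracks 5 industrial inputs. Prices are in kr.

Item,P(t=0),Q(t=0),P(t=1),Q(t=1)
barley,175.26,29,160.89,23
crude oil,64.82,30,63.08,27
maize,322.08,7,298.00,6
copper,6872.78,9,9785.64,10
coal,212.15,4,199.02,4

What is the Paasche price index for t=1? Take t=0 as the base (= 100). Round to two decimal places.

136.94

Paasche price index uses current-period quantities as weights.
ΣP(t=1)·Q(t=1) = 160.89×23 + 63.08×27 + 298.00×6 + 9785.64×10 + 199.02×4 = 3700.47 + 1703.16 + 1788 + 97856.4 + 796.08 = 105844.11
ΣP(t=0)·Q(t=1) = 175.26×23 + 64.82×27 + 322.08×6 + 6872.78×10 + 212.15×4 = 4030.98 + 1750.14 + 1932.48 + 68727.8 + 848.6 = 77290
Index = 105844.11 / 77290 × 100 = 136.9441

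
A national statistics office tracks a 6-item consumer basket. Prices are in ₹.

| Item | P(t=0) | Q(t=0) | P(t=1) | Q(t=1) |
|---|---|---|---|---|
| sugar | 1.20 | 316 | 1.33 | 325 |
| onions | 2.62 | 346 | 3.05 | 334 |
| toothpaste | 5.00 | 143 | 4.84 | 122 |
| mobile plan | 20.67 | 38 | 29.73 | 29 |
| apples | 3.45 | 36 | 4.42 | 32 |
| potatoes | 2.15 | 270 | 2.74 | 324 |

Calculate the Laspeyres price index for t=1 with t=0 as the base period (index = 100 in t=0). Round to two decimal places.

120.21

Laspeyres price index uses base-period quantities as weights.
ΣP(t=1)·Q(t=0) = 1.33×316 + 3.05×346 + 4.84×143 + 29.73×38 + 4.42×36 + 2.74×270 = 420.28 + 1055.3 + 692.12 + 1129.74 + 159.12 + 739.8 = 4196.36
ΣP(t=0)·Q(t=0) = 1.20×316 + 2.62×346 + 5.00×143 + 20.67×38 + 3.45×36 + 2.15×270 = 379.2 + 906.52 + 715 + 785.46 + 124.2 + 580.5 = 3490.88
Index = 4196.36 / 3490.88 × 100 = 120.2092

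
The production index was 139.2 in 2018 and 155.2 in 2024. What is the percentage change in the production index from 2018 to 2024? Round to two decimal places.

Change = (155.2 − 139.2) / 139.2 × 100
       = 16.0 / 139.2 × 100 = 11.4943%

11.49%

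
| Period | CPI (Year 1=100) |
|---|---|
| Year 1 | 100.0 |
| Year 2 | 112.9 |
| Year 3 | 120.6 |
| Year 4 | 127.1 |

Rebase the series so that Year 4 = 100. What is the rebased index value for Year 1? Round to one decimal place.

78.7

Rebased(Year 1) = 100.0 / 127.1 × 100 = 78.6782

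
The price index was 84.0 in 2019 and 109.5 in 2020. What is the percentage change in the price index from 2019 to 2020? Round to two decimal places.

30.36%

Change = (109.5 − 84.0) / 84.0 × 100
       = 25.5 / 84.0 × 100 = 30.3571%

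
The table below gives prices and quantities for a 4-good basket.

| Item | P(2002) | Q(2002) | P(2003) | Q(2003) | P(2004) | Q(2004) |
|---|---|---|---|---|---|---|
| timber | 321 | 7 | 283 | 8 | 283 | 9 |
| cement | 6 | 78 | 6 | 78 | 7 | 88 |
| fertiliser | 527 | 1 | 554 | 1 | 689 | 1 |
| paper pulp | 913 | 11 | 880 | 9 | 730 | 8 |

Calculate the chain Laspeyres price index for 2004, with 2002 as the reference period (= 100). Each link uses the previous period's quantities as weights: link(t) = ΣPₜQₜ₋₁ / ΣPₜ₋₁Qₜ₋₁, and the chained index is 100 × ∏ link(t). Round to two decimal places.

85.78

Link 2002→2003:
ΣP(2003)Q(2002) = 283×7 + 6×78 + 554×1 + 880×11 = 1981 + 468 + 554 + 9680 = 12683
ΣP(2002)Q(2002) = 321×7 + 6×78 + 527×1 + 913×11 = 2247 + 468 + 527 + 10043 = 13285
link = 12683/13285 = 0.954686
Link 2003→2004:
ΣP(2004)Q(2003) = 283×8 + 7×78 + 689×1 + 730×9 = 2264 + 546 + 689 + 6570 = 10069
ΣP(2003)Q(2003) = 283×8 + 6×78 + 554×1 + 880×9 = 2264 + 468 + 554 + 7920 = 11206
link = 10069/11206 = 0.898536
Chained index = 100 × 0.954686 × 0.898536 = 85.7820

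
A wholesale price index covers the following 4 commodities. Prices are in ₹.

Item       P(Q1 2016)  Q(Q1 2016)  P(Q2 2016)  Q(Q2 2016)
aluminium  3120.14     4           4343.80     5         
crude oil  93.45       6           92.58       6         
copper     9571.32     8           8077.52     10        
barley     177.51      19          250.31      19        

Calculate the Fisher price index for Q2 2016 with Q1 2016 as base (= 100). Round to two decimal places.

Laspeyres component (base-period weights):
ΣP(Q2 2016)Q(Q1 2016) = 4343.80×4 + 92.58×6 + 8077.52×8 + 250.31×19 = 17375.2 + 555.48 + 64620.16 + 4755.89 = 87306.73
ΣP(Q1 2016)Q(Q1 2016) = 3120.14×4 + 93.45×6 + 9571.32×8 + 177.51×19 = 12480.56 + 560.7 + 76570.56 + 3372.69 = 92984.51
L = 87306.73 / 92984.51 × 100 = 93.8938
Paasche component (current-period weights):
ΣP(Q2 2016)Q(Q2 2016) = 4343.80×5 + 92.58×6 + 8077.52×10 + 250.31×19 = 21719 + 555.48 + 80775.2 + 4755.89 = 107805.57
ΣP(Q1 2016)Q(Q2 2016) = 3120.14×5 + 93.45×6 + 9571.32×10 + 177.51×19 = 15600.7 + 560.7 + 95713.2 + 3372.69 = 115247.29
P = 107805.57 / 115247.29 × 100 = 93.5428
Fisher = √(L × P) = √(93.8938 × 93.5428) = 93.7182

93.72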